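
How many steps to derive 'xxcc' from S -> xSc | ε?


Derivation: S => xSc => xxScc => xxcc
Steps: 3


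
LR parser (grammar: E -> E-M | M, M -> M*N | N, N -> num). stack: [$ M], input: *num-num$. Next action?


shift '*' to continue M -> M*N
Action: shift


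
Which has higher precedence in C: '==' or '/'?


'/' is multiplicative (level 10); '==' is equality (level 6)
Higher level binds tighter
'/' has higher precedence than '=='


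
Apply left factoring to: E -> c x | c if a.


Common prefix: 'c'
Factored: E -> c E', E' -> x | if a


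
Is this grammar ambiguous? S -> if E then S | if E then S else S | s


dangling else: 'if E then if E then s else s' parses two ways
Ambiguous


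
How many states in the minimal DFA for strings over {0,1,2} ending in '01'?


Track the longest suffix of input matching a prefix of '01': 3 classes (prefixes of length 0..2)
Minimal DFA: 3 states


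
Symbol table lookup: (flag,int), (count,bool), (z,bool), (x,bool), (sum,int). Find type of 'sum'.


Lookup 'sum' → type int


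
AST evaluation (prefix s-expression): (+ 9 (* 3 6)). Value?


Evaluate inner: (* 3 6) = 18
Evaluate root: (+ 9 18) = 27
Result: 27


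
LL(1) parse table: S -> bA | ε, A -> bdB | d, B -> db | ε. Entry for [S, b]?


For [S, b]: 'b' ∈ FIRST(bA)
Entry: S -> bA


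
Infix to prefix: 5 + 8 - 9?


left-to-right (same/higher precedence on left): tree is (- (+ 5 8) 9)
Prefix: - + 5 8 9


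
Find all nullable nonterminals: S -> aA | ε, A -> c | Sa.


A nonterminal is nullable iff some alternative derives ε (directly, or every symbol in it is nullable)
Nullable: {S}


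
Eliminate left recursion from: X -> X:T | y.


Left-recursive alternatives: X:T; non-recursive: y
Introduce X': X -> yX', X' -> :TX' | ε


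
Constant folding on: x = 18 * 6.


18 * 6 = 108 at compile time
Optimized: x = 108


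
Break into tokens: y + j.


Scan left to right, longest-match per lexeme
Tokens: ID(y), OP(+), ID(j)


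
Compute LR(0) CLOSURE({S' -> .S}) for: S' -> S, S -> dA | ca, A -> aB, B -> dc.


Start: S' -> .S
For each item with dot before a nonterminal B, add B -> .γ for every B-production
Closure: [S' -> .S, S -> .dA, S -> .ca]


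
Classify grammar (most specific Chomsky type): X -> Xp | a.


Left-linear: every RHS is a terminal or one nonterminal followed by a terminal
Classification: Type 3 (Regular)


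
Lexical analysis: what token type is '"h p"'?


Pattern: double-quoted sequence
Type: STRING_LITERAL


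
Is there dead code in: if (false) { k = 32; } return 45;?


condition is constant false, so the whole block is unreachable
Dead: 'if (false) { k = 32; }'


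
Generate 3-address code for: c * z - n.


Break into single-operator statements:
t1 = c * z
t2 = t1 - n


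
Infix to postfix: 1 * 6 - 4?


Left to right (same or higher precedence on left)
Postfix: 1 6 * 4 -


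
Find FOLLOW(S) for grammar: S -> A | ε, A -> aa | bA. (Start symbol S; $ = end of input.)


$ ∈ FOLLOW(S). For each A -> αBβ: add FIRST(β)\{ε} to FOLLOW(B); if β nullable, add FOLLOW(A).
FOLLOW(S) = {$}


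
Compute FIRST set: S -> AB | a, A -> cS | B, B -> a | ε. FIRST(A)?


Per alternative of A: FIRST(cS) = {c}; FIRST(B) = {a, ε}
FIRST(A) = {a, c, ε}


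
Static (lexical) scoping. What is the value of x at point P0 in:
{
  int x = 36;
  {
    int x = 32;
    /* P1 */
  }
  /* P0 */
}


x declared in the same block as P0
x = 36


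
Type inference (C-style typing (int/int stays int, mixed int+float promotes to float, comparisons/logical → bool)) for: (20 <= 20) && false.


Operand types: bool && bool
Rule: logical operators take bool operands and yield bool
Result type: bool


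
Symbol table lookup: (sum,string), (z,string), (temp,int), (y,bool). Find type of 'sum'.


Lookup 'sum' → type string


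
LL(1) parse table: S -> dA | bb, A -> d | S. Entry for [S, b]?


For [S, b]: 'b' ∈ FIRST(bb)
Entry: S -> bb


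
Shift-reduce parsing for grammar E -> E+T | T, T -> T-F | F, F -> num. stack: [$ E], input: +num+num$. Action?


shift '+' to continue E -> E+T
Action: shift


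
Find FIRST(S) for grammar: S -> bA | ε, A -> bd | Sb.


Per alternative of S: FIRST(bA) = {b}; FIRST(ε) = {ε}
FIRST(S) = {b, ε}


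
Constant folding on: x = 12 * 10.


12 * 10 = 120 at compile time
Optimized: x = 120


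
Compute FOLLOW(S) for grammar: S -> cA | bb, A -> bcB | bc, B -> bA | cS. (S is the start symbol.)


$ ∈ FOLLOW(S). For each A -> αBβ: add FIRST(β)\{ε} to FOLLOW(B); if β nullable, add FOLLOW(A).
FOLLOW(S) = {$}


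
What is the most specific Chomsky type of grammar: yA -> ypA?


LHS has context (more than one symbol) and |LHS| ≤ |RHS|
Classification: Type 1 (Context-Sensitive)


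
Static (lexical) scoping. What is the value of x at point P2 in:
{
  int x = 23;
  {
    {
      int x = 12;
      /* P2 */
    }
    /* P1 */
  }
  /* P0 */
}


x declared in the same block as P2
x = 12


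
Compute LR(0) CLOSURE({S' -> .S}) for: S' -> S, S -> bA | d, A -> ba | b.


Start: S' -> .S
For each item with dot before a nonterminal B, add B -> .γ for every B-production
Closure: [S' -> .S, S -> .bA, S -> .d]


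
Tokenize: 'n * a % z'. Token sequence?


Scan left to right, longest-match per lexeme
Tokens: ID(n), OP(*), ID(a), OP(%), ID(z)


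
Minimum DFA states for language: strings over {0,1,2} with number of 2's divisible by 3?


Track (count of 2) mod 3: states 0..2, accept at 0
Minimal DFA: 3 states


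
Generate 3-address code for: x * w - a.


Break into single-operator statements:
t1 = x * w
t2 = t1 - a


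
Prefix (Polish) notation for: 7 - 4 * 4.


'*' binds tighter: tree is (- 7 (* 4 4))
Prefix: - 7 * 4 4


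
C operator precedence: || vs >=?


'>=' is relational (level 7); '||' is logical OR (level 1)
Higher level binds tighter
'>=' has higher precedence than '||'


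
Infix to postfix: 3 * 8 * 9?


Left to right (same or higher precedence on left)
Postfix: 3 8 * 9 *


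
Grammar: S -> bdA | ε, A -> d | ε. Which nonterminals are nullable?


A nonterminal is nullable iff some alternative derives ε (directly, or every symbol in it is nullable)
Nullable: {A, S}


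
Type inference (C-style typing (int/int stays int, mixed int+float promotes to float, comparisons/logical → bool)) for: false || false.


Operand types: bool || bool
Rule: logical operators take bool operands and yield bool
Result type: bool


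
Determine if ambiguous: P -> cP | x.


right-linear, alternatives start with distinct terminals 'c' vs 'x': unique leftmost derivation
Unambiguous


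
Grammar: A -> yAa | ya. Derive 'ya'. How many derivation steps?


Derivation: A => ya
Steps: 1


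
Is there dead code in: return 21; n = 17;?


statement follows a return and is unreachable
Dead: 'n = 17'


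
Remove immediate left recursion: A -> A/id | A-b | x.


Left-recursive alternatives: A/id, A-b; non-recursive: x
Introduce A': A -> xA', A' -> /idA' | -bA' | ε


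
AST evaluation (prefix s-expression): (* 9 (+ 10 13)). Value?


Evaluate inner: (+ 10 13) = 23
Evaluate root: (* 9 23) = 207
Result: 207


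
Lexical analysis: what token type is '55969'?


Pattern: digits only
Type: INTEGER_LITERAL


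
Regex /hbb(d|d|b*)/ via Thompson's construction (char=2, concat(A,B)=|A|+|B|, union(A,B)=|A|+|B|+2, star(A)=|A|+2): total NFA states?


Syntax tree has 6 char leaf(s), 2 union(s), 1 star(s)
chars contribute 6×2 = 12; each union adds +2; each star adds +2
Total: 12 + 4 + 2 = 18 states


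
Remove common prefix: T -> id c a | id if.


Common prefix: 'id'
Factored: T -> id T', T' -> c a | if


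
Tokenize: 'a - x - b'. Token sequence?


Scan left to right, longest-match per lexeme
Tokens: ID(a), OP(-), ID(x), OP(-), ID(b)


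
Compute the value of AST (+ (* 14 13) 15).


Evaluate inner: (* 14 13) = 182
Evaluate root: (+ 182 15) = 197
Result: 197


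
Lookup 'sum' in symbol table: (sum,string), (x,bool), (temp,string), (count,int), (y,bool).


Lookup 'sum' → type string


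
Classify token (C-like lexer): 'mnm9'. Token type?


Pattern: letter/underscore followed by alphanumerics, not a keyword
Type: IDENTIFIER


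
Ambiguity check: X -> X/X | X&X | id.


'id/id&id' has two parse trees (no precedence encoded between / and &)
Ambiguous


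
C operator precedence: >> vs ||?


'>>' is shift (level 8); '||' is logical OR (level 1)
Higher level binds tighter
'>>' has higher precedence than '||'


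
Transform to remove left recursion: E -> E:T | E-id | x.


Left-recursive alternatives: E:T, E-id; non-recursive: x
Introduce E': E -> xE', E' -> :TE' | -idE' | ε


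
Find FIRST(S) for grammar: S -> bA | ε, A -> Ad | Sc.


Per alternative of S: FIRST(bA) = {b}; FIRST(ε) = {ε}
FIRST(S) = {b, ε}


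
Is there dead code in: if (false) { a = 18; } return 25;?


condition is constant false, so the whole block is unreachable
Dead: 'if (false) { a = 18; }'


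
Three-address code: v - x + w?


Break into single-operator statements:
t1 = v - x
t2 = t1 + w


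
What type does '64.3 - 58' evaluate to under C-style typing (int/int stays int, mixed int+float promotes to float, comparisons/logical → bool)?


Operand types: float - int
Rule: mixed int/float promotes to float; int/int stays int
Result type: float


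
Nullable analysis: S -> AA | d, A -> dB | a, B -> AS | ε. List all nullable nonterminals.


A nonterminal is nullable iff some alternative derives ε (directly, or every symbol in it is nullable)
Nullable: {B}


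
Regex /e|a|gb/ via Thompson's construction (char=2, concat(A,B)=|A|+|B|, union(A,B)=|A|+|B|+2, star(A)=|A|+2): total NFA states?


Syntax tree has 4 char leaf(s), 2 union(s), 0 star(s)
chars contribute 4×2 = 8; each union adds +2; each star adds +2
Total: 8 + 4 + 0 = 12 states


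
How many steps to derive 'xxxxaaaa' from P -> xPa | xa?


Derivation: P => xPa => xxPaa => xxxPaaa => xxxxaaaa
Steps: 4


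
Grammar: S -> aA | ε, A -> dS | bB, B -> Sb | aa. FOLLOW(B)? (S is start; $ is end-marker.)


$ ∈ FOLLOW(S). For each A -> αBβ: add FIRST(β)\{ε} to FOLLOW(B); if β nullable, add FOLLOW(A).
FOLLOW(B) = {$, b}


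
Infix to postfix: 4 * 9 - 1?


Left to right (same or higher precedence on left)
Postfix: 4 9 * 1 -


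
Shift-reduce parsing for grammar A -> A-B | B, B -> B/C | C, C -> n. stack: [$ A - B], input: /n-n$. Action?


'/' can extend B; shift to build B -> B/C
Action: shift


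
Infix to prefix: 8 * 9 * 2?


left-to-right (same/higher precedence on left): tree is (* (* 8 9) 2)
Prefix: * * 8 9 2


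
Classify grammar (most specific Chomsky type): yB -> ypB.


LHS has context (more than one symbol) and |LHS| ≤ |RHS|
Classification: Type 1 (Context-Sensitive)


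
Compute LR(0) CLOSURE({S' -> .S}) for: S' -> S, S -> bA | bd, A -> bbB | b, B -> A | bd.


Start: S' -> .S
For each item with dot before a nonterminal B, add B -> .γ for every B-production
Closure: [S' -> .S, S -> .bA, S -> .bd]


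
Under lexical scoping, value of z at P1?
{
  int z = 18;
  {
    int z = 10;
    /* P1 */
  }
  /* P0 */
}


z declared in the same block as P1
z = 10


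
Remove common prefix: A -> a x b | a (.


Common prefix: 'a'
Factored: A -> a A', A' -> x b | (


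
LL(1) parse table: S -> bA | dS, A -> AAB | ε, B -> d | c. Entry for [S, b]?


For [S, b]: 'b' ∈ FIRST(bA)
Entry: S -> bA


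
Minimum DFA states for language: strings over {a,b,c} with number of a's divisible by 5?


Track (count of a) mod 5: states 0..4, accept at 0
Minimal DFA: 5 states


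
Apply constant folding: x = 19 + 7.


19 + 7 = 26 at compile time
Optimized: x = 26


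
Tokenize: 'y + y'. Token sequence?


Scan left to right, longest-match per lexeme
Tokens: ID(y), OP(+), ID(y)


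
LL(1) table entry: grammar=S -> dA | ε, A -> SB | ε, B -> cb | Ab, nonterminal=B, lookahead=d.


For [B, d]: 'd' ∈ FIRST(Ab)
Entry: B -> Ab


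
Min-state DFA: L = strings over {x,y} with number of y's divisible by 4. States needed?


Track (count of y) mod 4: states 0..3, accept at 0
Minimal DFA: 4 states


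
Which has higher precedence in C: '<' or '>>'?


'>>' is shift (level 8); '<' is relational (level 7)
Higher level binds tighter
'>>' has higher precedence than '<'


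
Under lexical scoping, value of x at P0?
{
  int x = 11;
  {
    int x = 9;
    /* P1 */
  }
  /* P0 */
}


x declared in the same block as P0
x = 11


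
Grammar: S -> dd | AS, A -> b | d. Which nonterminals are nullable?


A nonterminal is nullable iff some alternative derives ε (directly, or every symbol in it is nullable)
Nullable: {}


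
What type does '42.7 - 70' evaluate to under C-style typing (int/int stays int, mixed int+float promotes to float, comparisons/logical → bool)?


Operand types: float - int
Rule: mixed int/float promotes to float; int/int stays int
Result type: float


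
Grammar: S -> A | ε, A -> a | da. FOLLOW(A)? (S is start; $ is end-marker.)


$ ∈ FOLLOW(S). For each A -> αBβ: add FIRST(β)\{ε} to FOLLOW(B); if β nullable, add FOLLOW(A).
FOLLOW(A) = {$}


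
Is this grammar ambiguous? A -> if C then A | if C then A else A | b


dangling else: 'if C then if C then b else b' parses two ways
Ambiguous


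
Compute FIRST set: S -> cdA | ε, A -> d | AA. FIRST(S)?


Per alternative of S: FIRST(cdA) = {c}; FIRST(ε) = {ε}
FIRST(S) = {c, ε}


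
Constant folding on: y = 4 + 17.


4 + 17 = 21 at compile time
Optimized: y = 21


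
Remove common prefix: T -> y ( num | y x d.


Common prefix: 'y'
Factored: T -> y T', T' -> ( num | x d


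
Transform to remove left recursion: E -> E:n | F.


Left-recursive alternatives: E:n; non-recursive: F
Introduce E': E -> FE', E' -> :nE' | ε


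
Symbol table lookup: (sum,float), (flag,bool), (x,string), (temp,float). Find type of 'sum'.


Lookup 'sum' → type float


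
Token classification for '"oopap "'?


Pattern: double-quoted sequence
Type: STRING_LITERAL


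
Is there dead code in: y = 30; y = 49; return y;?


first assignment to y is overwritten before any read
Dead: 'y = 30'


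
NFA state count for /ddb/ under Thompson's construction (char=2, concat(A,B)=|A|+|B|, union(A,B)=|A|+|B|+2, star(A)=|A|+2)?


Syntax tree has 3 char leaf(s), 0 union(s), 0 star(s)
chars contribute 3×2 = 6; each union adds +2; each star adds +2
Total: 6 + 0 + 0 = 6 states


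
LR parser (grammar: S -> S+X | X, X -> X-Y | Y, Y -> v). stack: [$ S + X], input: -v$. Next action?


'-' can extend X; shift to build X -> X-Y
Action: shift


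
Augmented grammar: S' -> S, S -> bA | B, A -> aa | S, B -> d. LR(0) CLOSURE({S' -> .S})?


Start: S' -> .S
For each item with dot before a nonterminal B, add B -> .γ for every B-production
Closure: [S' -> .S, S -> .bA, S -> .B, B -> .d]


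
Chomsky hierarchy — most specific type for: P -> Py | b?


Left-linear: every RHS is a terminal or one nonterminal followed by a terminal
Classification: Type 3 (Regular)


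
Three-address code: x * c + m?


Break into single-operator statements:
t1 = x * c
t2 = t1 + m


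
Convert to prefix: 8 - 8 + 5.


left-to-right (same/higher precedence on left): tree is (+ (- 8 8) 5)
Prefix: + - 8 8 5


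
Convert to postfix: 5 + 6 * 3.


* has higher precedence, evaluate 6*3 first
Postfix: 5 6 3 * +


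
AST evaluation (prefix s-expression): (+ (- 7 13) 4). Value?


Evaluate inner: (- 7 13) = -6
Evaluate root: (+ -6 4) = -2
Result: -2


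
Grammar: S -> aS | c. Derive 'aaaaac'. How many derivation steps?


Derivation: S => aS => aaS => aaaS => aaaaS => aaaaaS => aaaaac
Steps: 6


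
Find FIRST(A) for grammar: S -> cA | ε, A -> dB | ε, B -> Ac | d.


Per alternative of A: FIRST(dB) = {d}; FIRST(ε) = {ε}
FIRST(A) = {d, ε}


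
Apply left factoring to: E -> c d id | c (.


Common prefix: 'c'
Factored: E -> c E', E' -> d id | (


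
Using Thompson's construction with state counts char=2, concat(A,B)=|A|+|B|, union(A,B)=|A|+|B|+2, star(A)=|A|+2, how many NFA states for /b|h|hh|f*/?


Syntax tree has 5 char leaf(s), 3 union(s), 1 star(s)
chars contribute 5×2 = 10; each union adds +2; each star adds +2
Total: 10 + 6 + 2 = 18 states


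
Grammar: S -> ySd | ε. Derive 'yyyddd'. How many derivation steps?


Derivation: S => ySd => yySdd => yyySddd => yyyddd
Steps: 4


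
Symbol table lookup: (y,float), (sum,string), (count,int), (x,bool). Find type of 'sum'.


Lookup 'sum' → type string


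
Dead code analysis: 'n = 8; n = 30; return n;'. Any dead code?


first assignment to n is overwritten before any read
Dead: 'n = 8'


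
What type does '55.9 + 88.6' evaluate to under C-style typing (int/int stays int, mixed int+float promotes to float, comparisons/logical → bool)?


Operand types: float + float
Rule: mixed int/float promotes to float; int/int stays int
Result type: float


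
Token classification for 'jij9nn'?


Pattern: letter/underscore followed by alphanumerics, not a keyword
Type: IDENTIFIER


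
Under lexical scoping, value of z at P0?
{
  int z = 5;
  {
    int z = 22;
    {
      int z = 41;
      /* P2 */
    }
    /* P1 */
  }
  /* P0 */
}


z declared in the same block as P0
z = 5


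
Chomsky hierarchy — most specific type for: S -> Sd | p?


Left-linear: every RHS is a terminal or one nonterminal followed by a terminal
Classification: Type 3 (Regular)


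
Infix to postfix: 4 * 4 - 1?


Left to right (same or higher precedence on left)
Postfix: 4 4 * 1 -


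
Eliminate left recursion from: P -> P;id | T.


Left-recursive alternatives: P;id; non-recursive: T
Introduce P': P -> TP', P' -> ;idP' | ε


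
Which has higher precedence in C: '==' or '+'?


'+' is additive (level 9); '==' is equality (level 6)
Higher level binds tighter
'+' has higher precedence than '=='


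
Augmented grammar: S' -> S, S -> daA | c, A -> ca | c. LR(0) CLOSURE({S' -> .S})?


Start: S' -> .S
For each item with dot before a nonterminal B, add B -> .γ for every B-production
Closure: [S' -> .S, S -> .daA, S -> .c]


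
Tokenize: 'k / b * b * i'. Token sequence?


Scan left to right, longest-match per lexeme
Tokens: ID(k), OP(/), ID(b), OP(*), ID(b), OP(*), ID(i)


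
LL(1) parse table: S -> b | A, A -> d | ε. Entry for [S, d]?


For [S, d]: 'd' ∈ FIRST(A)
Entry: S -> A


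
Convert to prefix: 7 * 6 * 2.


left-to-right (same/higher precedence on left): tree is (* (* 7 6) 2)
Prefix: * * 7 6 2


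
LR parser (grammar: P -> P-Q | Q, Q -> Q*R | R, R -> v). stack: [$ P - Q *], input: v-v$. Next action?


no handle; shift 'v'
Action: shift


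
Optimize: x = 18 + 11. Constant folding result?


18 + 11 = 29 at compile time
Optimized: x = 29


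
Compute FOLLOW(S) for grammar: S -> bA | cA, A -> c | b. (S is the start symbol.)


$ ∈ FOLLOW(S). For each A -> αBβ: add FIRST(β)\{ε} to FOLLOW(B); if β nullable, add FOLLOW(A).
FOLLOW(S) = {$}


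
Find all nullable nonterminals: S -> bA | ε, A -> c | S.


A nonterminal is nullable iff some alternative derives ε (directly, or every symbol in it is nullable)
Nullable: {A, S}


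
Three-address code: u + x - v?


Break into single-operator statements:
t1 = u + x
t2 = t1 - v


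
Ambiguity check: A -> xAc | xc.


balanced x^n…c^n: each string has a unique parse
Unambiguous


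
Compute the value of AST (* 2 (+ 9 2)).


Evaluate inner: (+ 9 2) = 11
Evaluate root: (* 2 11) = 22
Result: 22


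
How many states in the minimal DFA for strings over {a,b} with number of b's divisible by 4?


Track (count of b) mod 4: states 0..3, accept at 0
Minimal DFA: 4 states


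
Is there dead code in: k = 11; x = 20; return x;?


k is assigned but never read
Dead: 'k = 11'


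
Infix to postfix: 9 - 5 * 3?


* has higher precedence, evaluate 5*3 first
Postfix: 9 5 3 * -


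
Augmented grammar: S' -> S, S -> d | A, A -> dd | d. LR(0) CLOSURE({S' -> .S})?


Start: S' -> .S
For each item with dot before a nonterminal B, add B -> .γ for every B-production
Closure: [S' -> .S, S -> .d, S -> .A, A -> .dd, A -> .d]


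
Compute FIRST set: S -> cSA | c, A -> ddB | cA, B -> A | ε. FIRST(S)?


Per alternative of S: FIRST(cSA) = {c}; FIRST(c) = {c}
FIRST(S) = {c}


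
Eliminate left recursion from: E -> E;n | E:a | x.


Left-recursive alternatives: E;n, E:a; non-recursive: x
Introduce E': E -> xE', E' -> ;nE' | :aE' | ε


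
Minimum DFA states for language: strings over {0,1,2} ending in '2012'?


Track the longest suffix of input matching a prefix of '2012': 5 classes (prefixes of length 0..4)
Minimal DFA: 5 states


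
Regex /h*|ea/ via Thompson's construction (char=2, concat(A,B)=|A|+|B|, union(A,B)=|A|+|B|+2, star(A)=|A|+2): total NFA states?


Syntax tree has 3 char leaf(s), 1 union(s), 1 star(s)
chars contribute 3×2 = 6; each union adds +2; each star adds +2
Total: 6 + 2 + 2 = 10 states


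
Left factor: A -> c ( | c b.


Common prefix: 'c'
Factored: A -> c A', A' -> ( | b


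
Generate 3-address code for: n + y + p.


Break into single-operator statements:
t1 = n + y
t2 = t1 + p


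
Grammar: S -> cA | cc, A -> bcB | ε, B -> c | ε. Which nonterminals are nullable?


A nonterminal is nullable iff some alternative derives ε (directly, or every symbol in it is nullable)
Nullable: {A, B}


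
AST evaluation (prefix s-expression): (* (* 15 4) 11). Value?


Evaluate inner: (* 15 4) = 60
Evaluate root: (* 60 11) = 660
Result: 660


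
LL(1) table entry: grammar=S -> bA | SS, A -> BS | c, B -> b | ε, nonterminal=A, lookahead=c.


For [A, c]: 'c' ∈ FIRST(c)
Entry: A -> c


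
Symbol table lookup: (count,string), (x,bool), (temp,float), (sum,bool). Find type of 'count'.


Lookup 'count' → type string


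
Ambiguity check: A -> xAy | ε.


balanced x^n…y^n: each string has a unique parse
Unambiguous


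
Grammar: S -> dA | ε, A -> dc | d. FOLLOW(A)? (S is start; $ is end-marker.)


$ ∈ FOLLOW(S). For each A -> αBβ: add FIRST(β)\{ε} to FOLLOW(B); if β nullable, add FOLLOW(A).
FOLLOW(A) = {$}


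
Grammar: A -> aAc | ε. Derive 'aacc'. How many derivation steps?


Derivation: A => aAc => aaAcc => aacc
Steps: 3


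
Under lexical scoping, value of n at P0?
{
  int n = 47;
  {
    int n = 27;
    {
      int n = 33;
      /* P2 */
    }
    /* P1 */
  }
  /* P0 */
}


n declared in the same block as P0
n = 47


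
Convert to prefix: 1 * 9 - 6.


left-to-right (same/higher precedence on left): tree is (- (* 1 9) 6)
Prefix: - * 1 9 6


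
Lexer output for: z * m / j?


Scan left to right, longest-match per lexeme
Tokens: ID(z), OP(*), ID(m), OP(/), ID(j)


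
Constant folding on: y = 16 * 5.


16 * 5 = 80 at compile time
Optimized: y = 80


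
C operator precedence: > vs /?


'/' is multiplicative (level 10); '>' is relational (level 7)
Higher level binds tighter
'/' has higher precedence than '>'


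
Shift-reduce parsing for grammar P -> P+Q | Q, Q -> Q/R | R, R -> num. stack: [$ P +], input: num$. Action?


no handle ('P+' is not any RHS); shift 'num'
Action: shift


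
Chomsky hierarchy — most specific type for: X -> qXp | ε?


Single nonterminal LHS, but q^n p^n is not regular
Classification: Type 2 (Context-Free)


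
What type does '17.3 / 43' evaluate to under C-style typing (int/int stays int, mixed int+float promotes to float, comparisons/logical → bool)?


Operand types: float / int
Rule: mixed int/float promotes to float; int/int stays int
Result type: float


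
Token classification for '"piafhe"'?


Pattern: double-quoted sequence
Type: STRING_LITERAL


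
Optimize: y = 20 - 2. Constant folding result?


20 - 2 = 18 at compile time
Optimized: y = 18


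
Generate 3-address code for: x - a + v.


Break into single-operator statements:
t1 = x - a
t2 = t1 + v


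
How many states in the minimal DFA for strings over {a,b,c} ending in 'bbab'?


Track the longest suffix of input matching a prefix of 'bbab': 5 classes (prefixes of length 0..4)
Minimal DFA: 5 states


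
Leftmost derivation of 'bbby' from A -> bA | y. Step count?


Derivation: A => bA => bbA => bbbA => bbby
Steps: 4


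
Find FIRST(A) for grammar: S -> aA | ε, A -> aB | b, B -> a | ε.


Per alternative of A: FIRST(aB) = {a}; FIRST(b) = {b}
FIRST(A) = {a, b}


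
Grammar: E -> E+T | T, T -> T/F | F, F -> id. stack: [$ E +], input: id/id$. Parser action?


no handle ('E+' is not any RHS); shift 'id'
Action: shift


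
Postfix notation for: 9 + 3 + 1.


Left to right (same or higher precedence on left)
Postfix: 9 3 + 1 +


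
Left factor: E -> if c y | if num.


Common prefix: 'if'
Factored: E -> if E', E' -> c y | num


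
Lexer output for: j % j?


Scan left to right, longest-match per lexeme
Tokens: ID(j), OP(%), ID(j)


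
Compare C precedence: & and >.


'>' is relational (level 7); '&' is bitwise AND (level 5)
Higher level binds tighter
'>' has higher precedence than '&'


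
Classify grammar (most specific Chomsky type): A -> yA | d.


Right-linear: every RHS is a terminal or a terminal followed by one nonterminal
Classification: Type 3 (Regular)


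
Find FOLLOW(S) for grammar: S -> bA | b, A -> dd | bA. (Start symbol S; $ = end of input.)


$ ∈ FOLLOW(S). For each A -> αBβ: add FIRST(β)\{ε} to FOLLOW(B); if β nullable, add FOLLOW(A).
FOLLOW(S) = {$}


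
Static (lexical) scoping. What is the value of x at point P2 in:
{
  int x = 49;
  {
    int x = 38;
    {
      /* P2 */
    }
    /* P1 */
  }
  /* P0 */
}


P2's block does not declare x; resolves to the enclosing declaration at depth 1
x = 38


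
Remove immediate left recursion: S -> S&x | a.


Left-recursive alternatives: S&x; non-recursive: a
Introduce S': S -> aS', S' -> &xS' | ε


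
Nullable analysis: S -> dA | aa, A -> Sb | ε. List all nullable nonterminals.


A nonterminal is nullable iff some alternative derives ε (directly, or every symbol in it is nullable)
Nullable: {A}


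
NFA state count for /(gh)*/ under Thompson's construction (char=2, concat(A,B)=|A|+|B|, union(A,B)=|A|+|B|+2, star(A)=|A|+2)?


Syntax tree has 2 char leaf(s), 0 union(s), 1 star(s)
chars contribute 2×2 = 4; each union adds +2; each star adds +2
Total: 4 + 0 + 2 = 6 states


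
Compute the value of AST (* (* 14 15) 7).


Evaluate inner: (* 14 15) = 210
Evaluate root: (* 210 7) = 1470
Result: 1470


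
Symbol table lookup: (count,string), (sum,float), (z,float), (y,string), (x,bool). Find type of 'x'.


Lookup 'x' → type bool


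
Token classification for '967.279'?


Pattern: digits with a decimal point
Type: FLOAT_LITERAL


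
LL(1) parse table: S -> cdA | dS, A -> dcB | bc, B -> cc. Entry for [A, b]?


For [A, b]: 'b' ∈ FIRST(bc)
Entry: A -> bc


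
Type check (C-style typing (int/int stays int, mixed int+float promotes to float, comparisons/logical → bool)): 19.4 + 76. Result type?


Operand types: float + int
Rule: mixed int/float promotes to float; int/int stays int
Result type: float


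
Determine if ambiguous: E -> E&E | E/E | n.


'n&n/n' has two parse trees (no precedence encoded between & and /)
Ambiguous


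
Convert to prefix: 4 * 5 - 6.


left-to-right (same/higher precedence on left): tree is (- (* 4 5) 6)
Prefix: - * 4 5 6


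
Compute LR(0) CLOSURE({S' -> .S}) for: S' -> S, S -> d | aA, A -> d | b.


Start: S' -> .S
For each item with dot before a nonterminal B, add B -> .γ for every B-production
Closure: [S' -> .S, S -> .d, S -> .aA]


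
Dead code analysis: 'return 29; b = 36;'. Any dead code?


statement follows a return and is unreachable
Dead: 'b = 36'


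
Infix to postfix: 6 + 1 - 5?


Left to right (same or higher precedence on left)
Postfix: 6 1 + 5 -


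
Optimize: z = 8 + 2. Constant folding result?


8 + 2 = 10 at compile time
Optimized: z = 10


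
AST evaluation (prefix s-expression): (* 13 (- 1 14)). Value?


Evaluate inner: (- 1 14) = -13
Evaluate root: (* 13 -13) = -169
Result: -169


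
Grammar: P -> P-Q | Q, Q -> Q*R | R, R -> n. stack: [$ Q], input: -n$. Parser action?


lookahead ∉ {*} so Q won't extend; reduce P -> Q
Action: reduce (P -> Q)


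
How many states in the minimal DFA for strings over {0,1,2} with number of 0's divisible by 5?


Track (count of 0) mod 5: states 0..4, accept at 0
Minimal DFA: 5 states


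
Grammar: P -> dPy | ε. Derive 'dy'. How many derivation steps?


Derivation: P => dPy => dy
Steps: 2


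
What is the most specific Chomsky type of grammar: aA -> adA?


LHS has context (more than one symbol) and |LHS| ≤ |RHS|
Classification: Type 1 (Context-Sensitive)


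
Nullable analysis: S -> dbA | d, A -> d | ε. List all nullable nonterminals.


A nonterminal is nullable iff some alternative derives ε (directly, or every symbol in it is nullable)
Nullable: {A}


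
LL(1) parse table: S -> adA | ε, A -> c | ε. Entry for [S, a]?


For [S, a]: 'a' ∈ FIRST(adA)
Entry: S -> adA


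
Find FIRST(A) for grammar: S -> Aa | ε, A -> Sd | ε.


Per alternative of A: FIRST(Sd) = {a, d}; FIRST(ε) = {ε}
FIRST(A) = {a, d, ε}


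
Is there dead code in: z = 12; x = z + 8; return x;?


z is read by x's definition; x is returned
No dead code


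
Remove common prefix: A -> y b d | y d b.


Common prefix: 'y'
Factored: A -> y A', A' -> b d | d b


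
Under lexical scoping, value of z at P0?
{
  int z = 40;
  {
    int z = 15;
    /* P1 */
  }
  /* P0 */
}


z declared in the same block as P0
z = 40


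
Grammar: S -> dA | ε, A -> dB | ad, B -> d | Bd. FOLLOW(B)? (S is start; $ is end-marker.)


$ ∈ FOLLOW(S). For each A -> αBβ: add FIRST(β)\{ε} to FOLLOW(B); if β nullable, add FOLLOW(A).
FOLLOW(B) = {$, d}


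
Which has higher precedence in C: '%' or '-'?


'%' is multiplicative (level 10); '-' is additive (level 9)
Higher level binds tighter
'%' has higher precedence than '-'


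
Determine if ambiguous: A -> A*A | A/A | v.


'v*v/v' has two parse trees (no precedence encoded between * and /)
Ambiguous


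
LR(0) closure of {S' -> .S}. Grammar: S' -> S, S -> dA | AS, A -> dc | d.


Start: S' -> .S
For each item with dot before a nonterminal B, add B -> .γ for every B-production
Closure: [S' -> .S, S -> .dA, S -> .AS, A -> .dc, A -> .d]


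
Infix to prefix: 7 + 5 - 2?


left-to-right (same/higher precedence on left): tree is (- (+ 7 5) 2)
Prefix: - + 7 5 2


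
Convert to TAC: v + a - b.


Break into single-operator statements:
t1 = v + a
t2 = t1 - b


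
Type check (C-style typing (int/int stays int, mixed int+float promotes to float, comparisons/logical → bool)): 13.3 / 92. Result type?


Operand types: float / int
Rule: mixed int/float promotes to float; int/int stays int
Result type: float


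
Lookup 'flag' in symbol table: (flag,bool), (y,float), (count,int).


Lookup 'flag' → type bool


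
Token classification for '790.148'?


Pattern: digits with a decimal point
Type: FLOAT_LITERAL


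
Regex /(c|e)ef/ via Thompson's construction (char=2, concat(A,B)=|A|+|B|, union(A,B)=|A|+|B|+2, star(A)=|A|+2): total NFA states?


Syntax tree has 4 char leaf(s), 1 union(s), 0 star(s)
chars contribute 4×2 = 8; each union adds +2; each star adds +2
Total: 8 + 2 + 0 = 10 states


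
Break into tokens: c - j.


Scan left to right, longest-match per lexeme
Tokens: ID(c), OP(-), ID(j)


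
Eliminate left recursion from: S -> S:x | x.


Left-recursive alternatives: S:x; non-recursive: x
Introduce S': S -> xS', S' -> :xS' | ε


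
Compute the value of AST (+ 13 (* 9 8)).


Evaluate inner: (* 9 8) = 72
Evaluate root: (+ 13 72) = 85
Result: 85


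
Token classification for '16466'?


Pattern: digits only
Type: INTEGER_LITERAL


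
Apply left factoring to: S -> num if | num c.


Common prefix: 'num'
Factored: S -> num S', S' -> if | c


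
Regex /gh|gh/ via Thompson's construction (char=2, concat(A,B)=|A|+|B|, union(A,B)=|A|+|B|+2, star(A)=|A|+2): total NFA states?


Syntax tree has 4 char leaf(s), 1 union(s), 0 star(s)
chars contribute 4×2 = 8; each union adds +2; each star adds +2
Total: 8 + 2 + 0 = 10 states


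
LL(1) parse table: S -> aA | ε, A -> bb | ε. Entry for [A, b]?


For [A, b]: 'b' ∈ FIRST(bb)
Entry: A -> bb


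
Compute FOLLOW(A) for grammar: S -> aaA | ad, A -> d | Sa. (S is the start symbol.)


$ ∈ FOLLOW(S). For each A -> αBβ: add FIRST(β)\{ε} to FOLLOW(B); if β nullable, add FOLLOW(A).
FOLLOW(A) = {$, a}


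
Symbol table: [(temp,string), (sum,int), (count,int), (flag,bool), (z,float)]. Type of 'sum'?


Lookup 'sum' → type int


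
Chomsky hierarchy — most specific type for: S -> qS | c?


Right-linear: every RHS is a terminal or a terminal followed by one nonterminal
Classification: Type 3 (Regular)


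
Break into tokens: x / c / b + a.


Scan left to right, longest-match per lexeme
Tokens: ID(x), OP(/), ID(c), OP(/), ID(b), OP(+), ID(a)


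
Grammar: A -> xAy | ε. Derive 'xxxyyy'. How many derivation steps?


Derivation: A => xAy => xxAyy => xxxAyyy => xxxyyy
Steps: 4


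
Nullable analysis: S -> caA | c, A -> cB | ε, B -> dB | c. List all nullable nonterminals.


A nonterminal is nullable iff some alternative derives ε (directly, or every symbol in it is nullable)
Nullable: {A}


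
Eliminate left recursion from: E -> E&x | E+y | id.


Left-recursive alternatives: E&x, E+y; non-recursive: id
Introduce E': E -> idE', E' -> &xE' | +yE' | ε


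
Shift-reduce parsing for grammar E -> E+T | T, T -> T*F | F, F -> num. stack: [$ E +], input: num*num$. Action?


no handle ('E+' is not any RHS); shift 'num'
Action: shift


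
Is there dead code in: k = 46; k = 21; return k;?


first assignment to k is overwritten before any read
Dead: 'k = 46'


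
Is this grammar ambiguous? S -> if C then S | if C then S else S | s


dangling else: 'if C then if C then s else s' parses two ways
Ambiguous


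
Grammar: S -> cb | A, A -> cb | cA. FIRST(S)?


Per alternative of S: FIRST(cb) = {c}; FIRST(A) = {c}
FIRST(S) = {c}


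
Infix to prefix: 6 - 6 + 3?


left-to-right (same/higher precedence on left): tree is (+ (- 6 6) 3)
Prefix: + - 6 6 3


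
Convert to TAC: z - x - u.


Break into single-operator statements:
t1 = z - x
t2 = t1 - u


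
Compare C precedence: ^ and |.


'^' is bitwise XOR (level 4); '|' is bitwise OR (level 3)
Higher level binds tighter
'^' has higher precedence than '|'


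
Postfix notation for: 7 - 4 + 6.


Left to right (same or higher precedence on left)
Postfix: 7 4 - 6 +


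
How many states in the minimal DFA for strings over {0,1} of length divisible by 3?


Track length mod 3: states 0..2, accept at 0
Minimal DFA: 3 states


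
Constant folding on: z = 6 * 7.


6 * 7 = 42 at compile time
Optimized: z = 42


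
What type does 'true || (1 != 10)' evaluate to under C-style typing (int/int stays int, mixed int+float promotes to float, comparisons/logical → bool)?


Operand types: bool || bool
Rule: logical operators take bool operands and yield bool
Result type: bool


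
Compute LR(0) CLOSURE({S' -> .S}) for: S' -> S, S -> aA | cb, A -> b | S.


Start: S' -> .S
For each item with dot before a nonterminal B, add B -> .γ for every B-production
Closure: [S' -> .S, S -> .aA, S -> .cb]


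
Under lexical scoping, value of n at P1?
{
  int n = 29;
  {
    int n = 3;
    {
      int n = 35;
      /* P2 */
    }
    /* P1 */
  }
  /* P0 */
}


n declared in the same block as P1
n = 3


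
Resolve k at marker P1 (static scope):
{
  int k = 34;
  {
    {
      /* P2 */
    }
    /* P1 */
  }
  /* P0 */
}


P1's block does not declare k; resolves to the enclosing declaration at depth 0
k = 34


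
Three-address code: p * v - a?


Break into single-operator statements:
t1 = p * v
t2 = t1 - a


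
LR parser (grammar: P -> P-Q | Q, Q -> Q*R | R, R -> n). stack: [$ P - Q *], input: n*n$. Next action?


no handle; shift 'n'
Action: shift


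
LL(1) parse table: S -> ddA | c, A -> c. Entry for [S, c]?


For [S, c]: 'c' ∈ FIRST(c)
Entry: S -> c


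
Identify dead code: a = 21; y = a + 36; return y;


a is read by y's definition; y is returned
No dead code


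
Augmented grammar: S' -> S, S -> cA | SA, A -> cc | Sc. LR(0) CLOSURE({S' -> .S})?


Start: S' -> .S
For each item with dot before a nonterminal B, add B -> .γ for every B-production
Closure: [S' -> .S, S -> .cA, S -> .SA]


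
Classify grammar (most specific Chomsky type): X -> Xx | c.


Left-linear: every RHS is a terminal or one nonterminal followed by a terminal
Classification: Type 3 (Regular)


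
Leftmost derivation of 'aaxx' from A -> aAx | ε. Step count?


Derivation: A => aAx => aaAxx => aaxx
Steps: 3


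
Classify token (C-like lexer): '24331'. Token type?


Pattern: digits only
Type: INTEGER_LITERAL


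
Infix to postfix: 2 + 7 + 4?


Left to right (same or higher precedence on left)
Postfix: 2 7 + 4 +


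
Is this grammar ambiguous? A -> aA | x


right-linear, alternatives start with distinct terminals 'a' vs 'x': unique leftmost derivation
Unambiguous


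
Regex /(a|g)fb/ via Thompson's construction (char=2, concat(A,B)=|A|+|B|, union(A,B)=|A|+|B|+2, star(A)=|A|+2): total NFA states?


Syntax tree has 4 char leaf(s), 1 union(s), 0 star(s)
chars contribute 4×2 = 8; each union adds +2; each star adds +2
Total: 8 + 2 + 0 = 10 states


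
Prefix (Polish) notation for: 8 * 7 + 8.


left-to-right (same/higher precedence on left): tree is (+ (* 8 7) 8)
Prefix: + * 8 7 8


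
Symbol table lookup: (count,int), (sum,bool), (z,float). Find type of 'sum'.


Lookup 'sum' → type bool


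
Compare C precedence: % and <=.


'%' is multiplicative (level 10); '<=' is relational (level 7)
Higher level binds tighter
'%' has higher precedence than '<='


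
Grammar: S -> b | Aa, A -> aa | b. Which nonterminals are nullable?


A nonterminal is nullable iff some alternative derives ε (directly, or every symbol in it is nullable)
Nullable: {}


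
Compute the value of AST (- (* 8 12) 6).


Evaluate inner: (* 8 12) = 96
Evaluate root: (- 96 6) = 90
Result: 90


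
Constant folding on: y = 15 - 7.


15 - 7 = 8 at compile time
Optimized: y = 8


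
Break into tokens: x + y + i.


Scan left to right, longest-match per lexeme
Tokens: ID(x), OP(+), ID(y), OP(+), ID(i)


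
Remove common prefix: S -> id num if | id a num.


Common prefix: 'id'
Factored: S -> id S', S' -> num if | a num


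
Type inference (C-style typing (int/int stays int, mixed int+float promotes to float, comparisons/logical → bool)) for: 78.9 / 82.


Operand types: float / int
Rule: mixed int/float promotes to float; int/int stays int
Result type: float


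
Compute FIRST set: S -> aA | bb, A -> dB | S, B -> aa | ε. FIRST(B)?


Per alternative of B: FIRST(aa) = {a}; FIRST(ε) = {ε}
FIRST(B) = {a, ε}
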